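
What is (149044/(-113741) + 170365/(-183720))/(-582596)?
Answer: 9351969829/2434843057313184 ≈ 3.8409e-6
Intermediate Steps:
(149044/(-113741) + 170365/(-183720))/(-582596) = (149044*(-1/113741) + 170365*(-1/183720))*(-1/582596) = (-149044/113741 - 34073/36744)*(-1/582596) = -9351969829/4179299304*(-1/582596) = 9351969829/2434843057313184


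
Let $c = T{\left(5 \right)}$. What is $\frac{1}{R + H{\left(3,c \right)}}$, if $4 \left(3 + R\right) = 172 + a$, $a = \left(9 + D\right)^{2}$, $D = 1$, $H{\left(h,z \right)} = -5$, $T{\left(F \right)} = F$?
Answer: $\frac{1}{60} \approx 0.016667$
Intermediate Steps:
$c = 5$
$a = 100$ ($a = \left(9 + 1\right)^{2} = 10^{2} = 100$)
$R = 65$ ($R = -3 + \frac{172 + 100}{4} = -3 + \frac{1}{4} \cdot 272 = -3 + 68 = 65$)
$\frac{1}{R + H{\left(3,c \right)}} = \frac{1}{65 - 5} = \frac{1}{60}$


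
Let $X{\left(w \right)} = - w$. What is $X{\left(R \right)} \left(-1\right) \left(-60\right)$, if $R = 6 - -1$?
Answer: $-420$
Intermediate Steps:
$R = 7$ ($R = 6 + 1 = 7$)
$X{\left(R \right)} \left(-1\right) \left(-60\right) = \left(-1\right) 7 \left(-1\right) \left(-60\right) = \left(-7\right) \left(-1\right) \left(-60\right) = 7 \left(-60\right) = -420$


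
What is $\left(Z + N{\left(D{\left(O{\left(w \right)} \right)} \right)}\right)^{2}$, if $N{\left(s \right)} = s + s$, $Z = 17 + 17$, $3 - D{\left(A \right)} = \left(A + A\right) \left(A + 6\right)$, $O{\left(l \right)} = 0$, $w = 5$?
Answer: $1600$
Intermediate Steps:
$D{\left(A \right)} = 3 - 2 A \left(6 + A\right)$ ($D{\left(A \right)} = 3 - \left(A + A\right) \left(A + 6\right) = 3 - 2 A \left(6 + A\right)$)
$Z = 34$
$N{\left(s \right)} = 2 s$
$\left(Z + N{\left(D{\left(O{\left(w \right)} \right)} \right)}\right)^{2} = \left(34 + 2 \left(3 - 0 - 2 \cdot 0^{2}\right)\right)^{2} = \left(34 + 2 \left(3 + 0 - 0\right)\right)^{2} = \left(34 + 2 \left(3 + 0 + 0\right)\right)^{2} = \left(34 + 2 \cdot 3\right)^{2} = \left(34 + 6\right)^{2} = 40^{2} = 1600$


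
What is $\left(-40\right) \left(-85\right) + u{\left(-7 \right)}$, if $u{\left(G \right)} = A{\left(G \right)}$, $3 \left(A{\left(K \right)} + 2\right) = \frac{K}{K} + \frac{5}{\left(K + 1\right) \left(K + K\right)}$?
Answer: $\frac{856385}{252} \approx 3398.4$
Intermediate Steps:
$A{\left(K \right)} = - \frac{5}{3} + \frac{5}{6 K \left(1 + K\right)}$ ($A{\left(K \right)} = -2 + \frac{\frac{K}{K} + \frac{5}{\left(K + 1\right) \left(K + K\right)}}{3} = -2 + \frac{1 + \frac{5}{\left(1 + K\right) 2 K}}{3} = -2 + \frac{1 + \frac{5}{2 K \left(1 + K\right)}}{3} = -2 + \left(\frac{1}{3} + \frac{5}{6 K \left(1 + K\right)}\right) = - \frac{5}{3} + \frac{5}{6 K \left(1 + K\right)}$)
$u{\left(G \right)} = \frac{5 \left(1 - 2 G - 2 G^{2}\right)}{6 G \left(1 + G\right)}$
$\left(-40\right) \left(-85\right) + u{\left(-7 \right)} = \left(-40\right) \left(-85\right) + \frac{5 \left(1 - -14 - 2 \left(-7\right)^{2}\right)}{6 \left(-7\right) \left(1 - 7\right)} = 3400 + \frac{5}{6} \left(- \frac{1}{7}\right) \frac{1}{-6} \left(1 + 14 - 98\right) = 3400 + \frac{5}{6} \left(- \frac{1}{7}\right) \left(- \frac{1}{6}\right) \left(1 + 14 - 98\right) = 3400 + \frac{5}{6} \left(- \frac{1}{7}\right) \left(- \frac{1}{6}\right) \left(-83\right) = 3400 - \frac{415}{252} = \frac{856385}{252}$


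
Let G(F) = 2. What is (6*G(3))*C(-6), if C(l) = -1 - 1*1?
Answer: -24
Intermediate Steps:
C(l) = -2 (C(l) = -1 - 1 = -2)
(6*G(3))*C(-6) = (6*2)*(-2) = 12*(-2) = -24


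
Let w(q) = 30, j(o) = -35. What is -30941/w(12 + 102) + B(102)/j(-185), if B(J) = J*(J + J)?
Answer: -68287/42 ≈ -1625.9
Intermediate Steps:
B(J) = 2*J**2 (B(J) = J*(2*J) = 2*J**2)
-30941/w(12 + 102) + B(102)/j(-185) = -30941/30 + (2*102**2)/(-35) = -30941*1/30 + (2*10404)*(-1/35) = -30941/30 + 20808*(-1/35) = -30941/30 - 20808/35 = -68287/42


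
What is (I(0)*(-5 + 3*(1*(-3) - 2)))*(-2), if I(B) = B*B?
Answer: 0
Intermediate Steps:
I(B) = B**2
(I(0)*(-5 + 3*(1*(-3) - 2)))*(-2) = (0**2*(-5 + 3*(1*(-3) - 2)))*(-2) = (0*(-5 + 3*(-3 - 2)))*(-2) = (0*(-5 + 3*(-5)))*(-2) = (0*(-5 - 15))*(-2) = (0*(-20))*(-2) = 0*(-2) = 0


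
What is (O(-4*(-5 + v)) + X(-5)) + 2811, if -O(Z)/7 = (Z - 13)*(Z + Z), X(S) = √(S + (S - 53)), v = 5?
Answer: 2811 + 3*I*√7 ≈ 2811.0 + 7.9373*I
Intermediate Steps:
X(S) = √(-53 + 2*S) (X(S) = √(S + (-53 + S)) = √(-53 + 2*S))
O(Z) = -14*Z*(-13 + Z) (O(Z) = -7*(Z - 13)*(Z + Z) = -7*(-13 + Z)*2*Z = -14*Z*(-13 + Z))
(O(-4*(-5 + v)) + X(-5)) + 2811 = (14*(-4*(-5 + 5))*(13 - (-4)*(-5 + 5)) + √(-53 + 2*(-5))) + 2811 = (14*(-4*0)*(13 - (-4)*0) + √(-53 - 10)) + 2811 = (14*0*(13 - 1*0) + √(-63)) + 2811 = (14*0*(13 + 0) + 3*I*√7) + 2811 = (14*0*13 + 3*I*√7) + 2811 = (0 + 3*I*√7) + 2811 = 3*I*√7 + 2811 = 2811 + 3*I*√7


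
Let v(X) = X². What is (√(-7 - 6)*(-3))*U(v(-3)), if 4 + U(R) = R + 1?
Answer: -18*I*√13 ≈ -64.9*I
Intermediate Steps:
U(R) = -3 + R (U(R) = -4 + (R + 1) = -4 + (1 + R) = -3 + R)
(√(-7 - 6)*(-3))*U(v(-3)) = (√(-7 - 6)*(-3))*(-3 + (-3)²) = (√(-13)*(-3))*(-3 + 9) = ((I*√13)*(-3))*6 = -3*I*√13*6 = -18*I*√13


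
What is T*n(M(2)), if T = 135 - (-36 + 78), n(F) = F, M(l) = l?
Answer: 186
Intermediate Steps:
T = 93 (T = 135 - 1*42 = 135 - 42 = 93)
T*n(M(2)) = 93*2 = 186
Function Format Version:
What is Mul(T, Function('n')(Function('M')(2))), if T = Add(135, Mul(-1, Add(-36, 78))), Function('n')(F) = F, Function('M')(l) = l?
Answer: 186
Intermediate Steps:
T = 93 (T = Add(135, Mul(-1, 42)) = Add(135, -42) = 93)
Mul(T, Function('n')(Function('M')(2))) = Mul(93, 2) = 186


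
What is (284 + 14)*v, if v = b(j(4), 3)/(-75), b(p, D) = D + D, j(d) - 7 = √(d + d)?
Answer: -596/25 ≈ -23.840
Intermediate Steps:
j(d) = 7 + √2*√d (j(d) = 7 + √(d + d) = 7 + √(2*d) = 7 + √2*√d)
b(p, D) = 2*D
v = -2/25 (v = (2*3)/(-75) = 6*(-1/75) = -2/25 ≈ -0.080000)
(284 + 14)*v = (284 + 14)*(-2/25) = 298*(-2/25) = -596/25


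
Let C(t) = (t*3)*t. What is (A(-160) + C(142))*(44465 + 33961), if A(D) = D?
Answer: 4731597432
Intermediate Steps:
C(t) = 3*t² (C(t) = (3*t)*t = 3*t²)
(A(-160) + C(142))*(44465 + 33961) = (-160 + 3*142²)*(44465 + 33961) = (-160 + 3*20164)*78426 = (-160 + 60492)*78426 = 60332*78426 = 4731597432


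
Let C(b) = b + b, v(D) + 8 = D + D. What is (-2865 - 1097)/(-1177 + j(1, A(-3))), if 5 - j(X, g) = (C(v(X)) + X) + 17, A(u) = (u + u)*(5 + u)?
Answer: 1981/589 ≈ 3.3633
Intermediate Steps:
v(D) = -8 + 2*D (v(D) = -8 + (D + D) = -8 + 2*D)
A(u) = 2*u*(5 + u) (A(u) = (2*u)*(5 + u) = 2*u*(5 + u))
C(b) = 2*b
j(X, g) = 4 - 5*X (j(X, g) = 5 - ((2*(-8 + 2*X) + X) + 17) = 5 - (((-16 + 4*X) + X) + 17) = 5 - ((-16 + 5*X) + 17) = 5 - (1 + 5*X) = 5 + (-1 - 5*X) = 4 - 5*X)
(-2865 - 1097)/(-1177 + j(1, A(-3))) = (-2865 - 1097)/(-1177 + (4 - 5*1)) = -3962/(-1177 + (4 - 5)) = -3962/(-1177 - 1) = -3962/(-1178) = -3962*(-1/1178) = 1981/589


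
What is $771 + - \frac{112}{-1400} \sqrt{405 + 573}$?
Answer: $771 + \frac{2 \sqrt{978}}{25} \approx 773.5$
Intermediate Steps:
$771 + - \frac{112}{-1400} \sqrt{405 + 573} = 771 + \left(-112\right) \left(- \frac{1}{1400}\right) \sqrt{978} = 771 + \frac{2 \sqrt{978}}{25}$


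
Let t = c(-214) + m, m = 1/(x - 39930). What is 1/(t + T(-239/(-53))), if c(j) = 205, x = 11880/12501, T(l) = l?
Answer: 979818950/205281289061 ≈ 0.0047731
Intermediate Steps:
x = 440/463 (x = 11880*(1/12501) = 440/463 ≈ 0.95032)
m = -463/18487150 (m = 1/(440/463 - 39930) = 1/(-18487150/463) = -463/18487150 ≈ -2.5044e-5)
t = 3789865287/18487150 (t = 205 - 463/18487150 = 3789865287/18487150 ≈ 205.00)
1/(t + T(-239/(-53))) = 1/(3789865287/18487150 - 239/(-53)) = 1/(3789865287/18487150 - 239*(-1/53)) = 1/(3789865287/18487150 + 239/53) = 1/(205281289061/979818950) = 979818950/205281289061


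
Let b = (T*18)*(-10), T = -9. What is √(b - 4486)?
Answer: I*√2866 ≈ 53.535*I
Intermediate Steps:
b = 1620 (b = -9*18*(-10) = -162*(-10) = 1620)
√(b - 4486) = √(1620 - 4486) = √(-2866) = I*√2866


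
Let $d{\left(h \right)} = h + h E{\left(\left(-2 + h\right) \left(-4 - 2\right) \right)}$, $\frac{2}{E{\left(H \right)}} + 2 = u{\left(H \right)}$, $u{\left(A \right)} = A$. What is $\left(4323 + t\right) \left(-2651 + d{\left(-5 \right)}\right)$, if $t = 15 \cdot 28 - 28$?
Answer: $- \frac{50096875}{4} \approx -1.2524 \cdot 10^{7}$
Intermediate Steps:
$E{\left(H \right)} = \frac{2}{-2 + H}$
$t = 392$ ($t = 420 - 28 = 392$)
$d{\left(h \right)} = h + \frac{2 h}{10 - 6 h}$ ($d{\left(h \right)} = h + h \frac{2}{-2 + \left(-2 + h\right) \left(-4 - 2\right)} = h + h \frac{2}{-2 + \left(-2 + h\right) \left(-6\right)} = h + h \frac{2}{-2 - \left(-12 + 6 h\right)} = h + h \frac{2}{10 - 6 h} = h + \frac{2 h}{10 - 6 h}$)
$\left(4323 + t\right) \left(-2651 + d{\left(-5 \right)}\right) = \left(4323 + 392\right) \left(-2651 + 3 \left(-5\right) \frac{1}{-5 + 3 \left(-5\right)} \left(-2 - 5\right)\right) = 4715 \left(-2651 + 3 \left(-5\right) \frac{1}{-5 - 15} \left(-7\right)\right) = 4715 \left(-2651 + 3 \left(-5\right) \frac{1}{-20} \left(-7\right)\right) = 4715 \left(-2651 + 3 \left(-5\right) \left(- \frac{1}{20}\right) \left(-7\right)\right) = 4715 \left(-2651 - \frac{21}{4}\right) = 4715 \left(- \frac{10625}{4}\right) = - \frac{50096875}{4}$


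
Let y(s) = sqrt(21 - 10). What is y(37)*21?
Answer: 21*sqrt(11) ≈ 69.649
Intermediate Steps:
y(s) = sqrt(11)
y(37)*21 = sqrt(11)*21 = 21*sqrt(11)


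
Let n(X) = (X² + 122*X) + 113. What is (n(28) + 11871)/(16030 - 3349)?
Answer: 16184/12681 ≈ 1.2762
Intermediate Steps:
n(X) = 113 + X² + 122*X
(n(28) + 11871)/(16030 - 3349) = ((113 + 28² + 122*28) + 11871)/(16030 - 3349) = ((113 + 784 + 3416) + 11871)/12681 = (4313 + 11871)*(1/12681) = 16184*(1/12681) = 16184/12681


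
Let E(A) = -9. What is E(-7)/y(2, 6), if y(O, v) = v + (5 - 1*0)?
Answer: -9/11 ≈ -0.81818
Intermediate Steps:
y(O, v) = 5 + v (y(O, v) = v + (5 + 0) = v + 5 = 5 + v)
E(-7)/y(2, 6) = -9/(5 + 6) = -9/11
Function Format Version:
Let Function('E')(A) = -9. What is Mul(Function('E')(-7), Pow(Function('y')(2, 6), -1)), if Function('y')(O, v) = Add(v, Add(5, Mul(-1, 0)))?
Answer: Rational(-9, 11) ≈ -0.81818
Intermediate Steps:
Function('y')(O, v) = Add(5, v) (Function('y')(O, v) = Add(v, Add(5, 0)) = Add(v, 5) = Add(5, v))
Mul(Function('E')(-7), Pow(Function('y')(2, 6), -1)) = Mul(-9, Pow(Add(5, 6), -1)) = Mul(-9, Pow(11, -1)) = Mul(-9, Rational(1, 11)) = Rational(-9, 11)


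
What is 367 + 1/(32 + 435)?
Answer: 171390/467 ≈ 367.00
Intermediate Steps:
367 + 1/(32 + 435) = 367 + 1/467 = 171390/467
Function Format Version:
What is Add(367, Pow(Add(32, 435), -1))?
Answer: Rational(171390, 467) ≈ 367.00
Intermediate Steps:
Add(367, Pow(Add(32, 435), -1)) = Add(367, Pow(467, -1)) = Add(367, Rational(1, 467)) = Rational(171390, 467)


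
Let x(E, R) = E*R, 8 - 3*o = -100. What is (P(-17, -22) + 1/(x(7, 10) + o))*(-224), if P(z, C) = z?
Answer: 201712/53 ≈ 3805.9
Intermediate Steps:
o = 36 (o = 8/3 - ⅓*(-100) = 8/3 + 100/3 = 36)
(P(-17, -22) + 1/(x(7, 10) + o))*(-224) = (-17 + 1/(7*10 + 36))*(-224) = (-17 + 1/(70 + 36))*(-224) = (-17 + 1/106)*(-224) = -1801/106*(-224) = 201712/53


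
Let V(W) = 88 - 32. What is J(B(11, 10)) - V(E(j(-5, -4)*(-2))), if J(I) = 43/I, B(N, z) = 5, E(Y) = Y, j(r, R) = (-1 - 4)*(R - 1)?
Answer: -237/5 ≈ -47.400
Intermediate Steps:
j(r, R) = 5 - 5*R (j(r, R) = -5*(-1 + R) = 5 - 5*R)
V(W) = 56
J(B(11, 10)) - V(E(j(-5, -4)*(-2))) = 43/5 - 1*56 = 43*(1/5) - 56 = 43/5 - 56 = -237/5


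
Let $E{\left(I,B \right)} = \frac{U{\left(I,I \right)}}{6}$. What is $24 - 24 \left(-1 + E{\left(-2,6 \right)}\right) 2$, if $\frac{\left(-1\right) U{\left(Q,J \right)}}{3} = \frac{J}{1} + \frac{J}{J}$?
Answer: $48$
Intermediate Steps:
$U{\left(Q,J \right)} = -3 - 3 J$ ($U{\left(Q,J \right)} = - 3 \left(\frac{J}{1} + \frac{J}{J}\right) = - 3 \left(J 1 + 1\right) = - 3 \left(J + 1\right) = - 3 \left(1 + J\right) = -3 - 3 J$)
$E{\left(I,B \right)} = - \frac{1}{2} - \frac{I}{2}$ ($E{\left(I,B \right)} = \frac{-3 - 3 I}{6} = \left(-3 - 3 I\right) \frac{1}{6} = - \frac{1}{2} - \frac{I}{2}$)
$24 - 24 \left(-1 + E{\left(-2,6 \right)}\right) 2 = 24 - 24 \left(-1 - - \frac{1}{2}\right) 2 = 24 - 24 \left(-1 + \left(- \frac{1}{2} + 1\right)\right) 2 = 24 - 24 \left(-1 + \frac{1}{2}\right) 2 = 24 - 24 \left(\left(- \frac{1}{2}\right) 2\right) = 24 - -24 = 24 + 24 = 48$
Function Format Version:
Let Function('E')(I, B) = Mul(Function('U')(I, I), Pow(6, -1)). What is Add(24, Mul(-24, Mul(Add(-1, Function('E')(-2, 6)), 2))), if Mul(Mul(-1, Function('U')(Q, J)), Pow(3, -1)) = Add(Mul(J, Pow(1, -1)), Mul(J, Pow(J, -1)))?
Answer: 48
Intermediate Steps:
Function('U')(Q, J) = Add(-3, Mul(-3, J)) (Function('U')(Q, J) = Mul(-3, Add(Mul(J, Pow(1, -1)), Mul(J, Pow(J, -1)))) = Mul(-3, Add(Mul(J, 1), 1)) = Mul(-3, Add(J, 1)) = Mul(-3, Add(1, J)) = Add(-3, Mul(-3, J)))
Function('E')(I, B) = Add(Rational(-1, 2), Mul(Rational(-1, 2), I)) (Function('E')(I, B) = Mul(Add(-3, Mul(-3, I)), Pow(6, -1)) = Mul(Add(-3, Mul(-3, I)), Rational(1, 6)) = Add(Rational(-1, 2), Mul(Rational(-1, 2), I)))
Add(24, Mul(-24, Mul(Add(-1, Function('E')(-2, 6)), 2))) = Add(24, Mul(-24, Mul(Add(-1, Add(Rational(-1, 2), Mul(Rational(-1, 2), -2))), 2))) = Add(24, Mul(-24, Mul(Add(-1, Add(Rational(-1, 2), 1)), 2))) = Add(24, Mul(-24, Mul(Add(-1, Rational(1, 2)), 2))) = Add(24, Mul(-24, Mul(Rational(-1, 2), 2))) = Add(24, Mul(-24, -1)) = Add(24, 24) = 48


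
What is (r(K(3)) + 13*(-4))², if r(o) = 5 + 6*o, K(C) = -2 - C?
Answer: 5929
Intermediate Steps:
(r(K(3)) + 13*(-4))² = ((5 + 6*(-2 - 1*3)) + 13*(-4))² = ((5 + 6*(-2 - 3)) - 52)² = ((5 + 6*(-5)) - 52)² = ((5 - 30) - 52)² = (-25 - 52)² = (-77)² = 5929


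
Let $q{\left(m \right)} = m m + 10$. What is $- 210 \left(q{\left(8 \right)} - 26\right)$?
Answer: $-10080$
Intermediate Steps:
$q{\left(m \right)} = 10 + m^{2}$ ($q{\left(m \right)} = m^{2} + 10 = 10 + m^{2}$)
$- 210 \left(q{\left(8 \right)} - 26\right) = - 210 \left(\left(10 + 8^{2}\right) - 26\right) = - 210 \left(\left(10 + 64\right) - 26\right) = - 210 \left(74 - 26\right) = \left(-210\right) 48 = -10080$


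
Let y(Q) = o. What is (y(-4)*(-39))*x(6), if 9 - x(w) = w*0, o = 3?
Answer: -1053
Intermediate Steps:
x(w) = 9 (x(w) = 9 - w*0 = 9 - 1*0 = 9 + 0 = 9)
y(Q) = 3
(y(-4)*(-39))*x(6) = (3*(-39))*9 = -117*9 = -1053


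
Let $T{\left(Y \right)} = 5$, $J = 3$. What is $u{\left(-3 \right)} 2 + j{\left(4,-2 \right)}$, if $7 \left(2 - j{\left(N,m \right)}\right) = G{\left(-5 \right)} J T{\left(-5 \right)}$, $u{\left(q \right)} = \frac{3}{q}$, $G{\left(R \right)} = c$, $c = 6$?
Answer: $- \frac{90}{7} \approx -12.857$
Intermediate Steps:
$G{\left(R \right)} = 6$
$j{\left(N,m \right)} = - \frac{76}{7}$ ($j{\left(N,m \right)} = 2 - \frac{6 \cdot 3 \cdot 5}{7} = 2 - \frac{18 \cdot 5}{7} = 2 - \frac{90}{7} = - \frac{76}{7}$)
$u{\left(-3 \right)} 2 + j{\left(4,-2 \right)} = \frac{3}{-3} \cdot 2 - \frac{76}{7} = 3 \left(- \frac{1}{3}\right) 2 - \frac{76}{7} = \left(-1\right) 2 - \frac{76}{7} = -2 - \frac{76}{7} = - \frac{90}{7}$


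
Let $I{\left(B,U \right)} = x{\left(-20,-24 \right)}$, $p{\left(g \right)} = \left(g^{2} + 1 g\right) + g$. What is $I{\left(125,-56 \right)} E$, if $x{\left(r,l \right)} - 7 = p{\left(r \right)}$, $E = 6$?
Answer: $2202$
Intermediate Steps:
$p{\left(g \right)} = g^{2} + 2 g$ ($p{\left(g \right)} = \left(g^{2} + g\right) + g = \left(g + g^{2}\right) + g = g^{2} + 2 g$)
$x{\left(r,l \right)} = 7 + r \left(2 + r\right)$
$I{\left(B,U \right)} = 367$ ($I{\left(B,U \right)} = 7 - 20 \left(2 - 20\right) = 7 - -360 = 7 + 360 = 367$)
$I{\left(125,-56 \right)} E = 367 \cdot 6 = 2202$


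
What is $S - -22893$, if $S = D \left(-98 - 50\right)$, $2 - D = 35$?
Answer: $27777$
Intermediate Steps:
$D = -33$ ($D = 2 - 35 = -33$)
$S = 4884$ ($S = - 33 \left(-98 - 50\right) = \left(-33\right) \left(-148\right) = 4884$)
$S - -22893 = 4884 - -22893 = 4884 + 22893 = 27777$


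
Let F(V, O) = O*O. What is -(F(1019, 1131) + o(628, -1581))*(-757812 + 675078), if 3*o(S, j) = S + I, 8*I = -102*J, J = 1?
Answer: 211694147077/2 ≈ 1.0585e+11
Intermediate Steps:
F(V, O) = O**2
I = -51/4 (I = (-102*1)/8 = (1/8)*(-102) = -51/4 ≈ -12.750)
o(S, j) = -17/4 + S/3 (o(S, j) = (S - 51/4)/3 = (-51/4 + S)/3 = -17/4 + S/3)
-(F(1019, 1131) + o(628, -1581))*(-757812 + 675078) = -(1131**2 + (-17/4 + (1/3)*628))*(-757812 + 675078) = -(1279161 + (-17/4 + 628/3))*(-82734) = -(1279161 + 2461/12)*(-82734) = -15352393*(-82734)/12 = -1*(-211694147077/2) = 211694147077/2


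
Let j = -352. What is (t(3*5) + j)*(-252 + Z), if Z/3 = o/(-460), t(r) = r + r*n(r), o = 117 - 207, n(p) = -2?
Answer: 4244355/46 ≈ 92269.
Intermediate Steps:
o = -90
t(r) = -r (t(r) = r + r*(-2) = r - 2*r = -r)
Z = 27/46 (Z = 3*(-90/(-460)) = 3*(-90*(-1/460)) = 3*(9/46) = 27/46 ≈ 0.58696)
(t(3*5) + j)*(-252 + Z) = (-3*5 - 352)*(-252 + 27/46) = (-1*15 - 352)*(-11565/46) = (-15 - 352)*(-11565/46) = -367*(-11565/46) = 4244355/46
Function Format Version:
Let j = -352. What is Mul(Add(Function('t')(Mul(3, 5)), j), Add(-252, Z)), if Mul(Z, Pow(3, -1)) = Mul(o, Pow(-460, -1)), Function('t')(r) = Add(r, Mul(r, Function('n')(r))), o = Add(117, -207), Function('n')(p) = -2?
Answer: Rational(4244355, 46) ≈ 92269.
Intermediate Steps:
o = -90
Function('t')(r) = Mul(-1, r) (Function('t')(r) = Add(r, Mul(r, -2)) = Add(r, Mul(-2, r)) = Mul(-1, r))
Z = Rational(27, 46) (Z = Mul(3, Mul(-90, Pow(-460, -1))) = Mul(3, Mul(-90, Rational(-1, 460))) = Mul(3, Rational(9, 46)) = Rational(27, 46) ≈ 0.58696)
Mul(Add(Function('t')(Mul(3, 5)), j), Add(-252, Z)) = Mul(Add(Mul(-1, Mul(3, 5)), -352), Add(-252, Rational(27, 46))) = Mul(Add(Mul(-1, 15), -352), Rational(-11565, 46)) = Mul(Add(-15, -352), Rational(-11565, 46)) = Mul(-367, Rational(-11565, 46)) = Rational(4244355, 46)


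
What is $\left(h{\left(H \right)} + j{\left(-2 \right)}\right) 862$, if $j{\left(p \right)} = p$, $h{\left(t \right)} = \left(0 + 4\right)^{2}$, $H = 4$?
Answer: $12068$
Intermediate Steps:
$h{\left(t \right)} = 16$ ($h{\left(t \right)} = 4^{2} = 16$)
$\left(h{\left(H \right)} + j{\left(-2 \right)}\right) 862 = \left(16 - 2\right) 862 = 14 \cdot 862 = 12068$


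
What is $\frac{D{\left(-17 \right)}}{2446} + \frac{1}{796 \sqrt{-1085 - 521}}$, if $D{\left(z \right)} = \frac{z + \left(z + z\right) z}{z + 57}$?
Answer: $\frac{561}{97840} - \frac{i \sqrt{1606}}{1278376} \approx 0.0057338 - 3.1348 \cdot 10^{-5} i$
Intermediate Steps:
$D{\left(z \right)} = \frac{z + 2 z^{2}}{57 + z}$ ($D{\left(z \right)} = \frac{z + 2 z z}{57 + z} = \frac{z + 2 z^{2}}{57 + z}$)
$\frac{D{\left(-17 \right)}}{2446} + \frac{1}{796 \sqrt{-1085 - 521}} = \frac{\left(-17\right) \frac{1}{57 - 17} \left(1 + 2 \left(-17\right)\right)}{2446} + \frac{1}{796 \sqrt{-1085 - 521}} = - \frac{17 \left(1 - 34\right)}{40} \cdot \frac{1}{2446} + \frac{1}{796 \sqrt{-1606}} = \left(-17\right) \frac{1}{40} \left(-33\right) \frac{1}{2446} + \frac{1}{796 i \sqrt{1606}} = \frac{561}{40} \cdot \frac{1}{2446} + \frac{\left(- \frac{1}{1606}\right) i \sqrt{1606}}{796} = \frac{561}{97840} - \frac{i \sqrt{1606}}{1278376}$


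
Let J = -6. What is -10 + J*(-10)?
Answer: 50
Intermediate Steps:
-10 + J*(-10) = -10 - 6*(-10) = -10 + 60 = 50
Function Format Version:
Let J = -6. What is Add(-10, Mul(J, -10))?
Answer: 50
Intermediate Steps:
Add(-10, Mul(J, -10)) = Add(-10, Mul(-6, -10)) = Add(-10, 60) = 50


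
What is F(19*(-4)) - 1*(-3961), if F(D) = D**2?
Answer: 9737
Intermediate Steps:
F(19*(-4)) - 1*(-3961) = (19*(-4))**2 - 1*(-3961) = (-76)**2 + 3961 = 5776 + 3961 = 9737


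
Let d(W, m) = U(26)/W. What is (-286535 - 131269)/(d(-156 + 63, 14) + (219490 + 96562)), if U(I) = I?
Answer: -19427886/14696405 ≈ -1.3219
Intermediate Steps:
d(W, m) = 26/W
(-286535 - 131269)/(d(-156 + 63, 14) + (219490 + 96562)) = (-286535 - 131269)/(26/(-156 + 63) + (219490 + 96562)) = -417804/(26/(-93) + 316052) = -417804/(26*(-1/93) + 316052) = -417804/(-26/93 + 316052) = -417804/29392810/93 = -417804*93/29392810 = -19427886/14696405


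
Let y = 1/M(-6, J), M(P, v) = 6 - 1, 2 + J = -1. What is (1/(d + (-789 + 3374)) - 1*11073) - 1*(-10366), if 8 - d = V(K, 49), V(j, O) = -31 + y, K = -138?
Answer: -9275128/13119 ≈ -707.00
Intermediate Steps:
J = -3 (J = -2 - 1 = -3)
M(P, v) = 5
y = 1/5 ≈ 0.20000
V(j, O) = -154/5 (V(j, O) = -31 + 1/5 = -154/5)
d = 194/5 (d = 8 - 1*(-154/5) = 8 + 154/5 = 194/5 ≈ 38.800)
(1/(d + (-789 + 3374)) - 1*11073) - 1*(-10366) = (1/(194/5 + (-789 + 3374)) - 1*11073) - 1*(-10366) = (1/(194/5 + 2585) - 11073) + 10366 = (1/(13119/5) - 11073) + 10366 = (5/13119 - 11073) + 10366 = -145266682/13119 + 10366 = -9275128/13119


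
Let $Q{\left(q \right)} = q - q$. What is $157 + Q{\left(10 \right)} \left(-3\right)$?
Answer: $157$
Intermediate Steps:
$Q{\left(q \right)} = 0$
$157 + Q{\left(10 \right)} \left(-3\right) = 157 + 0 \left(-3\right) = 157 + 0 = 157$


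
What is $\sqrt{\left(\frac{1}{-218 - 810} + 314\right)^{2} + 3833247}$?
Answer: $\frac{\sqrt{4155108127329}}{1028} \approx 1982.9$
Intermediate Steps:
$\sqrt{\left(\frac{1}{-218 - 810} + 314\right)^{2} + 3833247} = \sqrt{\left(\frac{1}{-1028} + 314\right)^{2} + 3833247} = \sqrt{\left(- \frac{1}{1028} + 314\right)^{2} + 3833247} = \sqrt{\left(\frac{322791}{1028}\right)^{2} + 3833247} = \sqrt{\frac{104194029681}{1056784} + 3833247} = \sqrt{\frac{4155108127329}{1056784}} = \frac{\sqrt{4155108127329}}{1028}$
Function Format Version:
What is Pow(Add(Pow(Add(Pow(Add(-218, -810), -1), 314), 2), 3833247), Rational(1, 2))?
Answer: Mul(Rational(1, 1028), Pow(4155108127329, Rational(1, 2))) ≈ 1982.9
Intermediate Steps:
Pow(Add(Pow(Add(Pow(Add(-218, -810), -1), 314), 2), 3833247), Rational(1, 2)) = Pow(Add(Pow(Add(Pow(-1028, -1), 314), 2), 3833247), Rational(1, 2)) = Pow(Add(Pow(Add(Rational(-1, 1028), 314), 2), 3833247), Rational(1, 2)) = Pow(Add(Pow(Rational(322791, 1028), 2), 3833247), Rational(1, 2)) = Pow(Add(Rational(104194029681, 1056784), 3833247), Rational(1, 2)) = Pow(Rational(4155108127329, 1056784), Rational(1, 2)) = Mul(Rational(1, 1028), Pow(4155108127329, Rational(1, 2)))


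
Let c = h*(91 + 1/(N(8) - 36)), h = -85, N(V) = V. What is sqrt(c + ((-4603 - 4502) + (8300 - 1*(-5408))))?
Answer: I*sqrt(613277)/14 ≈ 55.937*I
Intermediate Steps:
c = -216495/28 (c = -85*(91 + 1/(8 - 36)) = -85*(91 + 1/(-28)) = -85*(91 - 1/28) = -85*2547/28 = -216495/28 ≈ -7732.0)
sqrt(c + ((-4603 - 4502) + (8300 - 1*(-5408)))) = sqrt(-216495/28 + ((-4603 - 4502) + (8300 - 1*(-5408)))) = sqrt(-216495/28 + (-9105 + (8300 + 5408))) = sqrt(-216495/28 + (-9105 + 13708)) = sqrt(-216495/28 + 4603) = sqrt(-87611/28) = I*sqrt(613277)/14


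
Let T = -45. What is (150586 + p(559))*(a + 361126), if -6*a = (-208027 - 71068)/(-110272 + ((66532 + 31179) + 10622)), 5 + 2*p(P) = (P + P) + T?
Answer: 317432153216840/5817 ≈ 5.4570e+10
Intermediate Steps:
p(P) = -25 + P (p(P) = -5/2 + ((P + P) - 45)/2 = -5/2 + (2*P - 45)/2 = -5/2 + (-45 + 2*P)/2 = -5/2 + (-45/2 + P) = -25 + P)
a = -279095/11634 (a = -(-208027 - 71068)/(6*(-110272 + ((66532 + 31179) + 10622))) = -(-279095)/(6*(-110272 + (97711 + 10622))) = -(-279095)/(6*(-110272 + 108333)) = -(-279095)/(6*(-1939)) = -(-279095)*(-1)/(6*1939) = -⅙*279095/1939 = -279095/11634 ≈ -23.990)
(150586 + p(559))*(a + 361126) = (150586 + (-25 + 559))*(-279095/11634 + 361126) = (150586 + 534)*(4201060789/11634) = 151120*(4201060789/11634) = 317432153216840/5817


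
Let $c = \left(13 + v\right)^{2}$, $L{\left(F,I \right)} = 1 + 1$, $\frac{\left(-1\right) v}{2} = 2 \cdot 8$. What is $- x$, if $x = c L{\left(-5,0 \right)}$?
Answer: $-722$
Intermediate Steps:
$v = -32$ ($v = - 2 \cdot 2 \cdot 8 = \left(-2\right) 16 = -32$)
$L{\left(F,I \right)} = 2$
$c = 361$ ($c = \left(13 - 32\right)^{2} = \left(-19\right)^{2} = 361$)
$x = 722$ ($x = 361 \cdot 2 = 722$)
$- x = \left(-1\right) 722 = -722$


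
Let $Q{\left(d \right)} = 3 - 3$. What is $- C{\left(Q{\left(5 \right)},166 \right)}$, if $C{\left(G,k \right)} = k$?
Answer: $-166$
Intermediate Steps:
$Q{\left(d \right)} = 0$
$- C{\left(Q{\left(5 \right)},166 \right)} = \left(-1\right) 166 = -166$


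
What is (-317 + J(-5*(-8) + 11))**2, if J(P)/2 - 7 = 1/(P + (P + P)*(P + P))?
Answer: 10035355986769/109307025 ≈ 91809.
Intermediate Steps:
J(P) = 14 + 2/(P + 4*P**2) (J(P) = 14 + 2/(P + (P + P)*(P + P)) = 14 + 2/(P + (2*P)*(2*P)) = 14 + 2/(P + 4*P**2))
(-317 + J(-5*(-8) + 11))**2 = (-317 + 2*(1 + 7*(-5*(-8) + 11) + 28*(-5*(-8) + 11)**2)/((-5*(-8) + 11)*(1 + 4*(-5*(-8) + 11))))**2 = (-317 + 2*(1 + 7*(40 + 11) + 28*(40 + 11)**2)/((40 + 11)*(1 + 4*(40 + 11))))**2 = (-317 + 2*(1 + 7*51 + 28*51**2)/(51*(1 + 4*51)))**2 = (-317 + 2*(1/51)*(1 + 357 + 28*2601)/(1 + 204))**2 = (-317 + 2*(1/51)*(1 + 357 + 72828)/205)**2 = (-317 + 2*(1/51)*(1/205)*73186)**2 = (-317 + 146372/10455)**2 = (-3167863/10455)**2 = 10035355986769/109307025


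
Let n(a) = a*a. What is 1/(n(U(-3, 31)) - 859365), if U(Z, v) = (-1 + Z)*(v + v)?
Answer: -1/797861 ≈ -1.2534e-6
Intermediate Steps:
U(Z, v) = 2*v*(-1 + Z) (U(Z, v) = (-1 + Z)*(2*v) = 2*v*(-1 + Z))
n(a) = a**2
1/(n(U(-3, 31)) - 859365) = 1/((2*31*(-1 - 3))**2 - 859365) = 1/((2*31*(-4))**2 - 859365) = 1/((-248)**2 - 859365) = 1/(61504 - 859365) = 1/(-797861) = -1/797861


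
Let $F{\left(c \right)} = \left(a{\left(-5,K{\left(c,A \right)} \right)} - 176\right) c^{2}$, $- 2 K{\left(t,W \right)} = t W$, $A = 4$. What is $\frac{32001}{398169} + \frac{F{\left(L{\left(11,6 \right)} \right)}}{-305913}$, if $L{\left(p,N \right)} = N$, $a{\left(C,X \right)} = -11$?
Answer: $\frac{1385555069}{13533897033} \approx 0.10238$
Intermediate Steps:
$K{\left(t,W \right)} = - \frac{W t}{2}$ ($K{\left(t,W \right)} = - \frac{t W}{2} = - \frac{W t}{2}$)
$F{\left(c \right)} = - 187 c^{2}$ ($F{\left(c \right)} = \left(-11 - 176\right) c^{2} = - 187 c^{2}$)
$\frac{32001}{398169} + \frac{F{\left(L{\left(11,6 \right)} \right)}}{-305913} = \frac{32001}{398169} + \frac{\left(-187\right) 6^{2}}{-305913} = 32001 \cdot \frac{1}{398169} + \left(-187\right) 36 \left(- \frac{1}{305913}\right) = \frac{10667}{132723} - - \frac{2244}{101971} = \frac{10667}{132723} + \frac{2244}{101971} = \frac{1385555069}{13533897033}$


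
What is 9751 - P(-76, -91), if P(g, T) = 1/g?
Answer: 741077/76 ≈ 9751.0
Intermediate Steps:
9751 - P(-76, -91) = 9751 - 1/(-76) = 9751 - 1*(-1/76) = 9751 + 1/76 = 741077/76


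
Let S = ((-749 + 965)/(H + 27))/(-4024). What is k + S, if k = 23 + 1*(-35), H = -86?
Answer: -356097/29677 ≈ -11.999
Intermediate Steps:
k = -12 (k = 23 - 35 = -12)
S = 27/29677 (S = ((-749 + 965)/(-86 + 27))/(-4024) = (216/(-59))*(-1/4024) = (216*(-1/59))*(-1/4024) = -216/59*(-1/4024) = 27/29677 ≈ 0.00090980)
k + S = -12 + 27/29677 = -356097/29677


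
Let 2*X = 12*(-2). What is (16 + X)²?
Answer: 16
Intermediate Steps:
X = -12 (X = (12*(-2))/2 = (½)*(-24) = -12)
(16 + X)² = (16 - 12)² = 4² = 16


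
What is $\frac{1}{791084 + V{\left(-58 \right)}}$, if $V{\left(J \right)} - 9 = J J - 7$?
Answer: $\frac{1}{794450} \approx 1.2587 \cdot 10^{-6}$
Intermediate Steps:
$V{\left(J \right)} = 2 + J^{2}$ ($V{\left(J \right)} = 9 + \left(J J - 7\right) = 9 + \left(J^{2} - 7\right) = 9 + \left(-7 + J^{2}\right) = 2 + J^{2}$)
$\frac{1}{791084 + V{\left(-58 \right)}} = \frac{1}{791084 + \left(2 + \left(-58\right)^{2}\right)} = \frac{1}{791084 + \left(2 + 3364\right)} = \frac{1}{791084 + 3366} = \frac{1}{794450}$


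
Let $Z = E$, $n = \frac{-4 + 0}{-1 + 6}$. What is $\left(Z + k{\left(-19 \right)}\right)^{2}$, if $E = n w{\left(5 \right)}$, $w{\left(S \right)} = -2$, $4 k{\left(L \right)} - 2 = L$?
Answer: $\frac{2809}{400} \approx 7.0225$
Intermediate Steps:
$k{\left(L \right)} = \frac{1}{2} + \frac{L}{4}$
$n = - \frac{4}{5} \approx -0.8$
$E = \frac{8}{5}$ ($E = \left(- \frac{4}{5}\right) \left(-2\right) = \frac{8}{5} \approx 1.6$)
$Z = \frac{8}{5} \approx 1.6$
$\left(Z + k{\left(-19 \right)}\right)^{2} = \left(\frac{8}{5} + \left(\frac{1}{2} + \frac{1}{4} \left(-19\right)\right)\right)^{2} = \left(\frac{8}{5} + \left(\frac{1}{2} - \frac{19}{4}\right)\right)^{2} = \left(\frac{8}{5} - \frac{17}{4}\right)^{2} = \left(- \frac{53}{20}\right)^{2} = \frac{2809}{400}$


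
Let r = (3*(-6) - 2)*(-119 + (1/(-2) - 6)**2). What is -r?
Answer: -1535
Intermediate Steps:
r = 1535 (r = (-18 - 2)*(-119 + (-1/2 - 6)**2) = -20*(-119 + (-13/2)**2) = -20*(-119 + 169/4) = -20*(-307/4) = 1535)
-r = -1*1535 = -1535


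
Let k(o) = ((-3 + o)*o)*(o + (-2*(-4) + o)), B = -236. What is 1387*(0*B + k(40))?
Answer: 180642880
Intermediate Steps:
k(o) = o*(-3 + o)*(8 + 2*o) (k(o) = (o*(-3 + o))*(o + (8 + o)) = (o*(-3 + o))*(8 + 2*o) = o*(-3 + o)*(8 + 2*o))
1387*(0*B + k(40)) = 1387*(0*(-236) + 2*40*(-12 + 40 + 40²)) = 1387*(0 + 2*40*(-12 + 40 + 1600)) = 1387*(0 + 2*40*1628) = 1387*(0 + 130240) = 1387*130240 = 180642880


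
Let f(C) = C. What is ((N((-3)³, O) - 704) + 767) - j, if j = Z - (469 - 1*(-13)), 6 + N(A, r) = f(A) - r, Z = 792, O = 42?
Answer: -322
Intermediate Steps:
N(A, r) = -6 + A - r (N(A, r) = -6 + (A - r) = -6 + A - r)
j = 310 (j = 792 - (469 - 1*(-13)) = 792 - (469 + 13) = 792 - 1*482 = 792 - 482 = 310)
((N((-3)³, O) - 704) + 767) - j = (((-6 + (-3)³ - 1*42) - 704) + 767) - 1*310 = (((-6 - 27 - 42) - 704) + 767) - 310 = ((-75 - 704) + 767) - 310 = (-779 + 767) - 310 = -12 - 310 = -322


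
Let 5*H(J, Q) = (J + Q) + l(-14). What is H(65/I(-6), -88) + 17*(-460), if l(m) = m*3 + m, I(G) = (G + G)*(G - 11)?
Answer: -8005711/1020 ≈ -7848.7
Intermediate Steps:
I(G) = 2*G*(-11 + G) (I(G) = (2*G)*(-11 + G) = 2*G*(-11 + G))
l(m) = 4*m (l(m) = 3*m + m = 4*m)
H(J, Q) = -56/5 + J/5 + Q/5 (H(J, Q) = ((J + Q) + 4*(-14))/5 = ((J + Q) - 56)/5 = (-56 + J + Q)/5 = -56/5 + J/5 + Q/5)
H(65/I(-6), -88) + 17*(-460) = (-56/5 + (65/((2*(-6)*(-11 - 6))))/5 + (⅕)*(-88)) + 17*(-460) = (-56/5 + (65/((2*(-6)*(-17))))/5 - 88/5) - 7820 = (-56/5 + (65/204)/5 - 88/5) - 7820 = (-56/5 + (65*(1/204))/5 - 88/5) - 7820 = (-56/5 + (⅕)*(65/204) - 88/5) - 7820 = (-56/5 + 13/204 - 88/5) - 7820 = -29311/1020 - 7820 = -8005711/1020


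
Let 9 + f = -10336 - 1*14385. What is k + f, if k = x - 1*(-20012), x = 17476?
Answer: 12758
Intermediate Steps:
f = -24730 (f = -9 + (-10336 - 1*14385) = -9 + (-10336 - 14385) = -9 - 24721 = -24730)
k = 37488 (k = 17476 - 1*(-20012) = 17476 + 20012 = 37488)
k + f = 37488 - 24730 = 12758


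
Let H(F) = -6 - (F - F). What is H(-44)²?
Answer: 36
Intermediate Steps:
H(F) = -6 (H(F) = -6 - 1*0 = -6 + 0 = -6)
H(-44)² = (-6)² = 36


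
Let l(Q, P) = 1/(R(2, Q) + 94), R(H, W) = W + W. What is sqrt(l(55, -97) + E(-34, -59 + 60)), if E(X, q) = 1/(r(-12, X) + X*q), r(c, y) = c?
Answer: I*sqrt(92667)/2346 ≈ 0.12976*I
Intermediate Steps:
R(H, W) = 2*W
E(X, q) = 1/(-12 + X*q)
l(Q, P) = 1/(94 + 2*Q) (l(Q, P) = 1/(2*Q + 94) = 1/(94 + 2*Q))
sqrt(l(55, -97) + E(-34, -59 + 60)) = sqrt(1/(2*(47 + 55)) + 1/(-12 - 34*(-59 + 60))) = sqrt((1/2)/102 + 1/(-12 - 34*1)) = sqrt((1/2)*(1/102) + 1/(-12 - 34)) = sqrt(1/204 + 1/(-46)) = sqrt(1/204 - 1/46) = sqrt(-79/4692) = I*sqrt(92667)/2346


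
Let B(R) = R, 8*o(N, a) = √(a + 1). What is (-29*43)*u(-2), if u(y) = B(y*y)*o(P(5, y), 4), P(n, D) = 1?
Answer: -1247*√5/2 ≈ -1394.2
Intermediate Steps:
o(N, a) = √(1 + a)/8 (o(N, a) = √(a + 1)/8 = √(1 + a)/8)
u(y) = √5*y²/8 (u(y) = (y*y)*(√(1 + 4)/8) = y²*(√5/8) = √5*y²/8)
(-29*43)*u(-2) = (-29*43)*((⅛)*√5*(-2)²) = -1247*√5*4/8 = -1247*√5/2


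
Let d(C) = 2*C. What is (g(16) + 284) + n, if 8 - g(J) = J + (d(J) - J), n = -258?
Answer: 2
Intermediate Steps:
g(J) = 8 - 2*J (g(J) = 8 - (J + (2*J - J)) = 8 - (J + J) = 8 - 2*J)
(g(16) + 284) + n = ((8 - 2*16) + 284) - 258 = ((8 - 32) + 284) - 258 = (-24 + 284) - 258 = 260 - 258 = 2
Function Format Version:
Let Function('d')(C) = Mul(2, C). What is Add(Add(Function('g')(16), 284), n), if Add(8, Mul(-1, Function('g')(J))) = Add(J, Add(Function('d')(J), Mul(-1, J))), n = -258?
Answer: 2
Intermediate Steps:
Function('g')(J) = Add(8, Mul(-2, J)) (Function('g')(J) = Add(8, Mul(-1, Add(J, Add(Mul(2, J), Mul(-1, J))))) = Add(8, Mul(-1, Add(J, J))) = Add(8, Mul(-1, Mul(2, J))) = Add(8, Mul(-2, J)))
Add(Add(Function('g')(16), 284), n) = Add(Add(Add(8, Mul(-2, 16)), 284), -258) = Add(Add(Add(8, -32), 284), -258) = Add(Add(-24, 284), -258) = Add(260, -258) = 2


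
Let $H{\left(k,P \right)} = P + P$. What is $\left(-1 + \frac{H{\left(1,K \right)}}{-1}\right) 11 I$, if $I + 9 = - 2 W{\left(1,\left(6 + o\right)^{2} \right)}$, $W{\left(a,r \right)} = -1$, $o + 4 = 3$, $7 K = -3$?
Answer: $11$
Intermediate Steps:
$K = - \frac{3}{7}$ ($K = \frac{1}{7} \left(-3\right) = - \frac{3}{7} \approx -0.42857$)
$o = -1$ ($o = -4 + 3 = -1$)
$H{\left(k,P \right)} = 2 P$
$I = -7$ ($I = -9 - -2 = -9 + 2 = -7$)
$\left(-1 + \frac{H{\left(1,K \right)}}{-1}\right) 11 I = \left(-1 + \frac{2 \left(- \frac{3}{7}\right)}{-1}\right) 11 \left(-7\right) = \left(-1 - - \frac{6}{7}\right) 11 \left(-7\right) = \left(-1 + \frac{6}{7}\right) 11 \left(-7\right) = \left(- \frac{1}{7}\right) 11 \left(-7\right) = \left(- \frac{11}{7}\right) \left(-7\right) = 11$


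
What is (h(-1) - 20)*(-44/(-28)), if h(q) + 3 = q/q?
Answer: -242/7 ≈ -34.571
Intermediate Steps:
h(q) = -2 (h(q) = -3 + q/q = -3 + 1 = -2)
(h(-1) - 20)*(-44/(-28)) = (-2 - 20)*(-44/(-28)) = -(-968)*(-1)/28 = -22*11/7 = -242/7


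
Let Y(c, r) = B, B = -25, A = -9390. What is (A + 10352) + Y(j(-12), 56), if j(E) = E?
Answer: 937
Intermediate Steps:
Y(c, r) = -25
(A + 10352) + Y(j(-12), 56) = (-9390 + 10352) - 25 = 962 - 25 = 937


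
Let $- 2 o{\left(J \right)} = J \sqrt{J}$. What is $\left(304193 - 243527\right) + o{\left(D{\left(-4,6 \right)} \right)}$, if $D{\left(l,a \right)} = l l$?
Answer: $60634$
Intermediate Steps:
$D{\left(l,a \right)} = l^{2}$
$o{\left(J \right)} = - \frac{J^{\frac{3}{2}}}{2}$ ($o{\left(J \right)} = - \frac{J \sqrt{J}}{2} = - \frac{J^{\frac{3}{2}}}{2}$)
$\left(304193 - 243527\right) + o{\left(D{\left(-4,6 \right)} \right)} = \left(304193 - 243527\right) - \frac{\left(\left(-4\right)^{2}\right)^{\frac{3}{2}}}{2} = 60666 - \frac{16^{\frac{3}{2}}}{2} = 60666 - 32 = 60634$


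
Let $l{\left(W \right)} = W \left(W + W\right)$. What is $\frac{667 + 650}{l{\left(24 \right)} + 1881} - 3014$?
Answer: $- \frac{3046715}{1011} \approx -3013.6$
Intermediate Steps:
$l{\left(W \right)} = 2 W^{2}$ ($l{\left(W \right)} = W 2 W = 2 W^{2}$)
$\frac{667 + 650}{l{\left(24 \right)} + 1881} - 3014 = \frac{667 + 650}{2 \cdot 24^{2} + 1881} - 3014 = \frac{1317}{2 \cdot 576 + 1881} - 3014 = \frac{1317}{1152 + 1881} - 3014 = \frac{1317}{3033} - 3014 = 1317 \cdot \frac{1}{3033} - 3014 = \frac{439}{1011} - 3014 = - \frac{3046715}{1011}$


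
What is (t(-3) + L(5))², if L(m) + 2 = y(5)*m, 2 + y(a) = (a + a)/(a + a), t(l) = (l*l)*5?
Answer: 1444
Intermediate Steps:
t(l) = 5*l² (t(l) = l²*5 = 5*l²)
y(a) = -1 (y(a) = -2 + (a + a)/(a + a) = -2 + (2*a)/((2*a)) = -2 + (2*a)*(1/(2*a)) = -2 + 1 = -1)
L(m) = -2 - m
(t(-3) + L(5))² = (5*(-3)² + (-2 - 1*5))² = (5*9 + (-2 - 5))² = (45 - 7)² = 38² = 1444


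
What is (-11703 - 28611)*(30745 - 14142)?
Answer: -669333342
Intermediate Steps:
(-11703 - 28611)*(30745 - 14142) = -40314*16603 = -669333342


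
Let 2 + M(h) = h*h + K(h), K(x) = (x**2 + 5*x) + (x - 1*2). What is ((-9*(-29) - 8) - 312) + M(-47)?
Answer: 4073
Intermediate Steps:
K(x) = -2 + x**2 + 6*x (K(x) = (x**2 + 5*x) + (x - 2) = (x**2 + 5*x) + (-2 + x) = -2 + x**2 + 6*x)
M(h) = -4 + 2*h**2 + 6*h (M(h) = -2 + (h*h + (-2 + h**2 + 6*h)) = -2 + (h**2 + (-2 + h**2 + 6*h)) = -2 + (-2 + 2*h**2 + 6*h) = -4 + 2*h**2 + 6*h)
((-9*(-29) - 8) - 312) + M(-47) = ((-9*(-29) - 8) - 312) + (-4 + 2*(-47)**2 + 6*(-47)) = ((261 - 8) - 312) + (-4 + 2*2209 - 282) = (253 - 312) + (-4 + 4418 - 282) = -59 + 4132 = 4073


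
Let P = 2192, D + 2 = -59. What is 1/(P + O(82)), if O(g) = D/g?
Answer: 82/179683 ≈ 0.00045636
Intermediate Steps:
D = -61 (D = -2 - 59 = -61)
O(g) = -61/g
1/(P + O(82)) = 1/(2192 - 61/82) = 1/(179683/82) = 82/179683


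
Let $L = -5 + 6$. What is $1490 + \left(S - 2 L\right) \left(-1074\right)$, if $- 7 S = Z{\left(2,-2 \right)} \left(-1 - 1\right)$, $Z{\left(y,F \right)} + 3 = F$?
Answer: $\frac{36206}{7} \approx 5172.3$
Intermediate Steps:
$Z{\left(y,F \right)} = -3 + F$
$L = 1$
$S = - \frac{10}{7}$ ($S = - \frac{\left(-3 - 2\right) \left(-1 - 1\right)}{7} = - \frac{\left(-5\right) \left(-2\right)}{7} = \left(- \frac{1}{7}\right) 10 = - \frac{10}{7} \approx -1.4286$)
$1490 + \left(S - 2 L\right) \left(-1074\right) = 1490 + \left(- \frac{10}{7} - 2\right) \left(-1074\right) = 1490 - - \frac{25776}{7} = 1490 + \frac{25776}{7} = \frac{36206}{7}$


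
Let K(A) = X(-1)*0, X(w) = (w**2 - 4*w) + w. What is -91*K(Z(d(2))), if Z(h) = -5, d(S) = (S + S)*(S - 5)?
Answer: 0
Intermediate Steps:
d(S) = 2*S*(-5 + S) (d(S) = (2*S)*(-5 + S) = 2*S*(-5 + S))
X(w) = w**2 - 3*w
K(A) = 0 (K(A) = -(-3 - 1)*0 = -1*(-4)*0 = 4*0 = 0)
-91*K(Z(d(2))) = -91*0 = 0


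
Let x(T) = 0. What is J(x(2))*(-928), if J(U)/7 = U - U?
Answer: 0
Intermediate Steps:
J(U) = 0 (J(U) = 7*(U - U) = 7*0 = 0)
J(x(2))*(-928) = 0*(-928) = 0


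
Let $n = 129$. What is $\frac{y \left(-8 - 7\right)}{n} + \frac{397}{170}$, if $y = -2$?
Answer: $\frac{18771}{7310} \approx 2.5679$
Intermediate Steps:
$\frac{y \left(-8 - 7\right)}{n} + \frac{397}{170} = \frac{\left(-2\right) \left(-8 - 7\right)}{129} + \frac{397}{170} = \left(-2\right) \left(-15\right) \frac{1}{129} + 397 \cdot \frac{1}{170} = 30 \cdot \frac{1}{129} + \frac{397}{170} = \frac{10}{43} + \frac{397}{170} = \frac{18771}{7310}$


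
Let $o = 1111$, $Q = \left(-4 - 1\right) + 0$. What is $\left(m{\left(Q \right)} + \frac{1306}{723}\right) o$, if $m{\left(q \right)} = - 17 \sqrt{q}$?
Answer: $\frac{1450966}{723} - 18887 i \sqrt{5} \approx 2006.9 - 42233.0 i$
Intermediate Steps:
$Q = -5$ ($Q = -5 + 0 = -5$)
$\left(m{\left(Q \right)} + \frac{1306}{723}\right) o = \left(- 17 \sqrt{-5} + \frac{1306}{723}\right) 1111 = \left(- 17 i \sqrt{5} + 1306 \cdot \frac{1}{723}\right) 1111 = \left(- 17 i \sqrt{5} + \frac{1306}{723}\right) 1111 = \left(\frac{1306}{723} - 17 i \sqrt{5}\right) 1111 = \frac{1450966}{723} - 18887 i \sqrt{5}$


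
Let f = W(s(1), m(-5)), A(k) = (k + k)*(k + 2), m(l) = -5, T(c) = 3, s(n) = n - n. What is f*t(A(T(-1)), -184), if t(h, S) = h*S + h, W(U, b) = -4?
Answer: 21960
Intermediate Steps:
s(n) = 0
A(k) = 2*k*(2 + k) (A(k) = (2*k)*(2 + k) = 2*k*(2 + k))
t(h, S) = h + S*h (t(h, S) = S*h + h = h + S*h)
f = -4
f*t(A(T(-1)), -184) = -4*2*3*(2 + 3)*(1 - 184) = -4*2*3*5*(-183) = -120*(-183) = -4*(-5490) = 21960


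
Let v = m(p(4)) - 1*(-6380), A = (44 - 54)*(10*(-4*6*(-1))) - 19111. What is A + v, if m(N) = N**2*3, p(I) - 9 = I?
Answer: -14624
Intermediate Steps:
p(I) = 9 + I
m(N) = 3*N**2
A = -21511 (A = -100*(-24*(-1)) - 19111 = -100*24 - 19111 = -10*240 - 19111 = -2400 - 19111 = -21511)
v = 6887 (v = 3*(9 + 4)**2 - 1*(-6380) = 3*13**2 + 6380 = 3*169 + 6380 = 507 + 6380 = 6887)
A + v = -21511 + 6887 = -14624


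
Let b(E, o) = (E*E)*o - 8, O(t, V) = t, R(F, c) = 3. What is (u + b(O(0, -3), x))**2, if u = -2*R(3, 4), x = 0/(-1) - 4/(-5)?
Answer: 196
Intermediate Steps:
x = 4/5 (x = 0*(-1) - 4*(-1/5) = 0 + 4/5 = 4/5 ≈ 0.80000)
u = -6 (u = -2*3 = -6)
b(E, o) = -8 + o*E**2 (b(E, o) = E**2*o - 8 = o*E**2 - 8 = -8 + o*E**2)
(u + b(O(0, -3), x))**2 = (-6 + (-8 + (4/5)*0**2))**2 = (-6 + (-8 + (4/5)*0))**2 = (-6 + (-8 + 0))**2 = (-6 - 8)**2 = (-14)**2 = 196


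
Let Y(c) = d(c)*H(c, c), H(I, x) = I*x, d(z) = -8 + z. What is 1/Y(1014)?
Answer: 1/1034365176 ≈ 9.6678e-10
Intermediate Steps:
Y(c) = c²*(-8 + c) (Y(c) = (-8 + c)*(c*c) = (-8 + c)*c² = c²*(-8 + c))
1/Y(1014) = 1/(1014²*(-8 + 1014)) = 1/(1028196*1006) = 1/1034365176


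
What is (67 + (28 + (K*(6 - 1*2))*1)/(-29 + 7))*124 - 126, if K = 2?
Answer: 87770/11 ≈ 7979.1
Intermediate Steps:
(67 + (28 + (K*(6 - 1*2))*1)/(-29 + 7))*124 - 126 = (67 + (28 + (2*(6 - 1*2))*1)/(-29 + 7))*124 - 126 = (67 + (28 + (2*(6 - 2))*1)/(-22))*124 - 126 = (67 + (28 + (2*4)*1)*(-1/22))*124 - 126 = (67 + (28 + 8*1)*(-1/22))*124 - 126 = (67 + (28 + 8)*(-1/22))*124 - 126 = (67 + 36*(-1/22))*124 - 126 = (67 - 18/11)*124 - 126 = (719/11)*124 - 126 = 89156/11 - 126 = 87770/11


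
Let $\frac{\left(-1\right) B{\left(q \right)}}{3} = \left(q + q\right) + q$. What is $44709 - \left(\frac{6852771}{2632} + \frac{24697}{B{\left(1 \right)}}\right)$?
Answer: $\frac{1062394357}{23688} \approx 44850.0$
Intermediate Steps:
$B{\left(q \right)} = - 9 q$ ($B{\left(q \right)} = - 3 \left(\left(q + q\right) + q\right) = - 3 \left(2 q + q\right) = - 3 \cdot 3 q = - 9 q$)
$44709 - \left(\frac{6852771}{2632} + \frac{24697}{B{\left(1 \right)}}\right) = 44709 - \left(- \frac{24697}{9} + \frac{6852771}{2632}\right) = 44709 - \left(- \frac{24697}{9} + \frac{4101}{\frac{2632}{1671}}\right) = 44709 + \left(\frac{24697}{9} - \frac{6852771}{2632}\right) = 44709 + \frac{3327565}{23688} = \frac{1062394357}{23688}$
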